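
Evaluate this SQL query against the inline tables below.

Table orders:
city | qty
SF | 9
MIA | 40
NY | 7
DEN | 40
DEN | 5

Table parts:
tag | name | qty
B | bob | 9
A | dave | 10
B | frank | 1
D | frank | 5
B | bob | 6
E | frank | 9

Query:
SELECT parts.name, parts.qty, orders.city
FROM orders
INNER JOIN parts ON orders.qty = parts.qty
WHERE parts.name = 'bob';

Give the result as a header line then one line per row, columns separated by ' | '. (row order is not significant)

After JOIN parts (3 rows):
orders.city | orders.qty | parts.tag | parts.name | parts.qty
SF | 9 | B | bob | 9
SF | 9 | E | frank | 9
DEN | 5 | D | frank | 5
After WHERE (1 rows):
orders.city | orders.qty | parts.tag | parts.name | parts.qty
SF | 9 | B | bob | 9
After SELECT (1 rows):
parts.name | parts.qty | orders.city
bob | 9 | SF

== RESULT ==
parts.name | parts.qty | orders.city
bob | 9 | SF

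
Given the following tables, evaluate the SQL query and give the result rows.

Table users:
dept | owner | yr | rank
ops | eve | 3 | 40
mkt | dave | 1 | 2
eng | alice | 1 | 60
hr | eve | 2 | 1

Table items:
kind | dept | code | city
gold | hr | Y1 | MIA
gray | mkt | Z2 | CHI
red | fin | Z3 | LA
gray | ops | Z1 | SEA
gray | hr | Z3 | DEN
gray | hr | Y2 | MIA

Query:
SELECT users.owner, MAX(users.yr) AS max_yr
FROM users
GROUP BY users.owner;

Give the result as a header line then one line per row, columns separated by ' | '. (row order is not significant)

After GROUP BY (3 rows):
users.owner | max_yr
eve | 3
dave | 1
alice | 1

== RESULT ==
users.owner | max_yr
eve | 3
dave | 1
alice | 1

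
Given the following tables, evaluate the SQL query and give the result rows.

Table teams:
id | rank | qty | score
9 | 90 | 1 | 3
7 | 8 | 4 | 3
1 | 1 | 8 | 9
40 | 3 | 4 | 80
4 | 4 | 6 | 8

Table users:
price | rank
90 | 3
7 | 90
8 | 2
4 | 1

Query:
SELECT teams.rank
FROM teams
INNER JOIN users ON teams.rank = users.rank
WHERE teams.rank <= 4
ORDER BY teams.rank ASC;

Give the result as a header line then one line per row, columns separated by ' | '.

After JOIN users (3 rows):
teams.id | teams.rank | teams.qty | teams.score | users.price | users.rank
9 | 90 | 1 | 3 | 7 | 90
1 | 1 | 8 | 9 | 4 | 1
40 | 3 | 4 | 80 | 90 | 3
After WHERE (2 rows):
teams.id | teams.rank | teams.qty | teams.score | users.price | users.rank
1 | 1 | 8 | 9 | 4 | 1
40 | 3 | 4 | 80 | 90 | 3
After SELECT (2 rows):
teams.rank
1
3
After ORDER BY (2 rows):
teams.rank
1
3

== RESULT ==
teams.rank
1
3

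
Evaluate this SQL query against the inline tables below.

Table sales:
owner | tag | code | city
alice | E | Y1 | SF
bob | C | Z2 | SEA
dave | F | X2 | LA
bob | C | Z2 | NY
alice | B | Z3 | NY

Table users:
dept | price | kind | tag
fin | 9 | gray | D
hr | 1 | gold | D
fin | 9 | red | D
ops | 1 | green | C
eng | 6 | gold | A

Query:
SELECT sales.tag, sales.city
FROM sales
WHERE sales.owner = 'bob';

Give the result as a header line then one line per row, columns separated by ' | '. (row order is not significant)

After WHERE (2 rows):
sales.owner | sales.tag | sales.code | sales.city
bob | C | Z2 | SEA
bob | C | Z2 | NY
After SELECT (2 rows):
sales.tag | sales.city
C | SEA
C | NY

== RESULT ==
sales.tag | sales.city
C | SEA
C | NY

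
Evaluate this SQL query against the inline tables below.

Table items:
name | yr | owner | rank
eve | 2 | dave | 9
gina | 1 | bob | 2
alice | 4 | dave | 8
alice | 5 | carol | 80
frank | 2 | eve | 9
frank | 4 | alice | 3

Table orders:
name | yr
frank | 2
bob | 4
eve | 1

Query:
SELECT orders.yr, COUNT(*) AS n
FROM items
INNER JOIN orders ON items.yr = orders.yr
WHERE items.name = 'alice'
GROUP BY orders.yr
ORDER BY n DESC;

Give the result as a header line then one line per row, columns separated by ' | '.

== RESULT ==
orders.yr | n
4 | 1

Derivation:
After JOIN orders (5 rows):
items.name | items.yr | items.owner | items.rank | orders.name | orders.yr
eve | 2 | dave | 9 | frank | 2
gina | 1 | bob | 2 | eve | 1
alice | 4 | dave | 8 | bob | 4
frank | 2 | eve | 9 | frank | 2
frank | 4 | alice | 3 | bob | 4
After WHERE (1 rows):
items.name | items.yr | items.owner | items.rank | orders.name | orders.yr
alice | 4 | dave | 8 | bob | 4
After GROUP BY (1 rows):
orders.yr | n
4 | 1
After ORDER BY (1 rows):
orders.yr | n
4 | 1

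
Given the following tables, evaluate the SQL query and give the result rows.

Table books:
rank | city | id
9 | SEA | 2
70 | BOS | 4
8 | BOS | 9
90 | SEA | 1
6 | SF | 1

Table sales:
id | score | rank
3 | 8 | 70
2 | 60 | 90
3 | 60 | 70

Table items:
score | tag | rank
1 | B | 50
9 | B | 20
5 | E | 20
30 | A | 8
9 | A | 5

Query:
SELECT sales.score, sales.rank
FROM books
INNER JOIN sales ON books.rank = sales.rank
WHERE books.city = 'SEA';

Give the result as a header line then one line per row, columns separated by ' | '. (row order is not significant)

== RESULT ==
sales.score | sales.rank
60 | 90

Derivation:
After JOIN sales (3 rows):
books.rank | books.city | books.id | sales.id | sales.score | sales.rank
70 | BOS | 4 | 3 | 8 | 70
70 | BOS | 4 | 3 | 60 | 70
90 | SEA | 1 | 2 | 60 | 90
After WHERE (1 rows):
books.rank | books.city | books.id | sales.id | sales.score | sales.rank
90 | SEA | 1 | 2 | 60 | 90
After SELECT (1 rows):
sales.score | sales.rank
60 | 90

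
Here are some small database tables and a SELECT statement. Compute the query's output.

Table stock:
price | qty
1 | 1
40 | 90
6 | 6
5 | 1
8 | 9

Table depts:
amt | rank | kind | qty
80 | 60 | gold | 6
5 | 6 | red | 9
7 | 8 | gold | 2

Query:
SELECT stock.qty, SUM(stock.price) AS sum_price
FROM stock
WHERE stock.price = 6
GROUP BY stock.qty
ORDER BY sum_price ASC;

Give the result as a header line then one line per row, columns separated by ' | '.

After WHERE (1 rows):
stock.price | stock.qty
6 | 6
After GROUP BY (1 rows):
stock.qty | sum_price
6 | 6
After ORDER BY (1 rows):
stock.qty | sum_price
6 | 6

== RESULT ==
stock.qty | sum_price
6 | 6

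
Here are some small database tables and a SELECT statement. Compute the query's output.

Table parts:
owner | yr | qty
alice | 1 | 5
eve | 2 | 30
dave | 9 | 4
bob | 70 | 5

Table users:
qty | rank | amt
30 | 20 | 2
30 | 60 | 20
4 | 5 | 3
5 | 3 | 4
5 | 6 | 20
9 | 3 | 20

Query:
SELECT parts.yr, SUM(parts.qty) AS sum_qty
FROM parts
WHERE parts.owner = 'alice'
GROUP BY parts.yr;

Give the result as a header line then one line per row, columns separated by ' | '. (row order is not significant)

After WHERE (1 rows):
parts.owner | parts.yr | parts.qty
alice | 1 | 5
After GROUP BY (1 rows):
parts.yr | sum_qty
1 | 5

== RESULT ==
parts.yr | sum_qty
1 | 5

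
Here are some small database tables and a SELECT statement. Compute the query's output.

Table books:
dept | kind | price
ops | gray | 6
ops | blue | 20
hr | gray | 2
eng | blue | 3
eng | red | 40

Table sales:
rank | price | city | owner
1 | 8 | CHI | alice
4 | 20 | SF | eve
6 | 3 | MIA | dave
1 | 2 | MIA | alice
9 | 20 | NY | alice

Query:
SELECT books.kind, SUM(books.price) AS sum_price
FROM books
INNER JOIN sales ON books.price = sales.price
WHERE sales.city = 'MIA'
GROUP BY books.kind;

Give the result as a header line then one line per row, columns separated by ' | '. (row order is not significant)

== RESULT ==
books.kind | sum_price
gray | 2
blue | 3

Derivation:
After JOIN sales (4 rows):
books.dept | books.kind | books.price | sales.rank | sales.price | sales.city | sales.owner
ops | blue | 20 | 4 | 20 | SF | eve
ops | blue | 20 | 9 | 20 | NY | alice
hr | gray | 2 | 1 | 2 | MIA | alice
eng | blue | 3 | 6 | 3 | MIA | dave
After WHERE (2 rows):
books.dept | books.kind | books.price | sales.rank | sales.price | sales.city | sales.owner
hr | gray | 2 | 1 | 2 | MIA | alice
eng | blue | 3 | 6 | 3 | MIA | dave
After GROUP BY (2 rows):
books.kind | sum_price
gray | 2
blue | 3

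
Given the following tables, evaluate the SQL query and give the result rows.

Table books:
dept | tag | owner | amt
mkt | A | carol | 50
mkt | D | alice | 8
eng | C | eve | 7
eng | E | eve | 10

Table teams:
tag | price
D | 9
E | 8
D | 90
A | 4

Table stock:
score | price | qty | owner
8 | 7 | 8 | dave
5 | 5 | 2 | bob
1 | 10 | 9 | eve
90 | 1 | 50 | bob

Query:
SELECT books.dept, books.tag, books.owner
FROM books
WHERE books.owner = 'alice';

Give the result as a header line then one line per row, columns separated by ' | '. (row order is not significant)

== RESULT ==
books.dept | books.tag | books.owner
mkt | D | alice

Derivation:
After WHERE (1 rows):
books.dept | books.tag | books.owner | books.amt
mkt | D | alice | 8
After SELECT (1 rows):
books.dept | books.tag | books.owner
mkt | D | alice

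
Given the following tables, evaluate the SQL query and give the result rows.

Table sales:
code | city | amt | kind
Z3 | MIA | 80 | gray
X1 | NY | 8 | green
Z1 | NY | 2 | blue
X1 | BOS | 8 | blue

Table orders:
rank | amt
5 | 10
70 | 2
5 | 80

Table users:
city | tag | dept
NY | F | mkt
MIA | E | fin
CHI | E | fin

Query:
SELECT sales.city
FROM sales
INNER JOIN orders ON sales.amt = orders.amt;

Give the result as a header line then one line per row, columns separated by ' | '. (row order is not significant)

== RESULT ==
sales.city
MIA
NY

Derivation:
After JOIN orders (2 rows):
sales.code | sales.city | sales.amt | sales.kind | orders.rank | orders.amt
Z3 | MIA | 80 | gray | 5 | 80
Z1 | NY | 2 | blue | 70 | 2
After SELECT (2 rows):
sales.city
MIA
NY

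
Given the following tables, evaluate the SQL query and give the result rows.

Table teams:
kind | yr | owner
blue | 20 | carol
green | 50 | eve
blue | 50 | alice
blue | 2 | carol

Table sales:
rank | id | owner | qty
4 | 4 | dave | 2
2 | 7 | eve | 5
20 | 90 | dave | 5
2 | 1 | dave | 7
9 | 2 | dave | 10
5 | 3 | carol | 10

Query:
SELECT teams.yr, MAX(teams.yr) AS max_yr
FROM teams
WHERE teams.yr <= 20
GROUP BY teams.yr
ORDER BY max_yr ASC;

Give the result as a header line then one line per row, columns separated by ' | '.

== RESULT ==
teams.yr | max_yr
2 | 2
20 | 20

Derivation:
After WHERE (2 rows):
teams.kind | teams.yr | teams.owner
blue | 20 | carol
blue | 2 | carol
After GROUP BY (2 rows):
teams.yr | max_yr
20 | 20
2 | 2
After ORDER BY (2 rows):
teams.yr | max_yr
2 | 2
20 | 20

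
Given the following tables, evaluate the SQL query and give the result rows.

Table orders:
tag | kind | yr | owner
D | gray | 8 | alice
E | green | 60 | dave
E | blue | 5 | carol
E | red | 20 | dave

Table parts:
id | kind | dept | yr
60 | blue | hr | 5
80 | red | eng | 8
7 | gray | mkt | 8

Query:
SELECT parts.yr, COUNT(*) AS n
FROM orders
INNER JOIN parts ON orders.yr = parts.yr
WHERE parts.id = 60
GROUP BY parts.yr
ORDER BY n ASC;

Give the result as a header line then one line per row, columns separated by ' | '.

== RESULT ==
parts.yr | n
5 | 1

Derivation:
After JOIN parts (3 rows):
orders.tag | orders.kind | orders.yr | orders.owner | parts.id | parts.kind | parts.dept | parts.yr
D | gray | 8 | alice | 80 | red | eng | 8
D | gray | 8 | alice | 7 | gray | mkt | 8
E | blue | 5 | carol | 60 | blue | hr | 5
After WHERE (1 rows):
orders.tag | orders.kind | orders.yr | orders.owner | parts.id | parts.kind | parts.dept | parts.yr
E | blue | 5 | carol | 60 | blue | hr | 5
After GROUP BY (1 rows):
parts.yr | n
5 | 1
After ORDER BY (1 rows):
parts.yr | n
5 | 1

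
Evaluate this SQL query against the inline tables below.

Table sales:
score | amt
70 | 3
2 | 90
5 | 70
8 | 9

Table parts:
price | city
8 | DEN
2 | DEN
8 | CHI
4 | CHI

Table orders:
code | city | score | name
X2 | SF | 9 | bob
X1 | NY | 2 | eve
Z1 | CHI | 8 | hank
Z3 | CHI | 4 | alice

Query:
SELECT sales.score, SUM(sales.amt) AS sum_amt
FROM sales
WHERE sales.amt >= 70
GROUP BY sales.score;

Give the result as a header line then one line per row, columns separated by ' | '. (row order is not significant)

After WHERE (2 rows):
sales.score | sales.amt
2 | 90
5 | 70
After GROUP BY (2 rows):
sales.score | sum_amt
2 | 90
5 | 70

== RESULT ==
sales.score | sum_amt
2 | 90
5 | 70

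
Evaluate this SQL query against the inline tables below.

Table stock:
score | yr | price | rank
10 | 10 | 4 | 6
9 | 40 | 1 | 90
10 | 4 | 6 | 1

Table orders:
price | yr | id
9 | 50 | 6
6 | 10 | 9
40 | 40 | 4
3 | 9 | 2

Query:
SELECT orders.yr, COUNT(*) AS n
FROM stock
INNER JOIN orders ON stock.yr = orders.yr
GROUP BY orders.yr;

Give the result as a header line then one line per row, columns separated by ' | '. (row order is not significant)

After JOIN orders (2 rows):
stock.score | stock.yr | stock.price | stock.rank | orders.price | orders.yr | orders.id
10 | 10 | 4 | 6 | 6 | 10 | 9
9 | 40 | 1 | 90 | 40 | 40 | 4
After GROUP BY (2 rows):
orders.yr | n
10 | 1
40 | 1

== RESULT ==
orders.yr | n
10 | 1
40 | 1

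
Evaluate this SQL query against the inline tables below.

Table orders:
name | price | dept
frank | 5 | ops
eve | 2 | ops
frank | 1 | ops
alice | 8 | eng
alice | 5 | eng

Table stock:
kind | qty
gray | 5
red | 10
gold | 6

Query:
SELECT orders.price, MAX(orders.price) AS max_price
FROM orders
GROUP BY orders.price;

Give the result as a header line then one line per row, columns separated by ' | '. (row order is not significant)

== RESULT ==
orders.price | max_price
5 | 5
2 | 2
1 | 1
8 | 8

Derivation:
After GROUP BY (4 rows):
orders.price | max_price
5 | 5
2 | 2
1 | 1
8 | 8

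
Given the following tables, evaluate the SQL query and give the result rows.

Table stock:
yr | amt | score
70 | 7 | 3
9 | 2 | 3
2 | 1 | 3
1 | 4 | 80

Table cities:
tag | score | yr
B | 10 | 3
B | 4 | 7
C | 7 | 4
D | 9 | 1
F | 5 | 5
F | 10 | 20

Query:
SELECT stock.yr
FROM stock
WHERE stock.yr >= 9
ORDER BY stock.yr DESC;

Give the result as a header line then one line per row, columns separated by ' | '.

== RESULT ==
stock.yr
70
9

Derivation:
After WHERE (2 rows):
stock.yr | stock.amt | stock.score
70 | 7 | 3
9 | 2 | 3
After SELECT (2 rows):
stock.yr
70
9
After ORDER BY (2 rows):
stock.yr
70
9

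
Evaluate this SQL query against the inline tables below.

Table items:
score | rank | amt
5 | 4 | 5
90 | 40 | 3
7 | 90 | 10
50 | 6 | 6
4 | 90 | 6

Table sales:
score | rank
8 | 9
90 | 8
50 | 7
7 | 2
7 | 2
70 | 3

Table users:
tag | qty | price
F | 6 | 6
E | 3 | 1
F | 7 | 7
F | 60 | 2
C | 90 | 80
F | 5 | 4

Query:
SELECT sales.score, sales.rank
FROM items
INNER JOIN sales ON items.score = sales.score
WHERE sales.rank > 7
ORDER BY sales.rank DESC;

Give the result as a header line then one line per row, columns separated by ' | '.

== RESULT ==
sales.score | sales.rank
90 | 8

Derivation:
After JOIN sales (4 rows):
items.score | items.rank | items.amt | sales.score | sales.rank
90 | 40 | 3 | 90 | 8
7 | 90 | 10 | 7 | 2
7 | 90 | 10 | 7 | 2
50 | 6 | 6 | 50 | 7
After WHERE (1 rows):
items.score | items.rank | items.amt | sales.score | sales.rank
90 | 40 | 3 | 90 | 8
After SELECT (1 rows):
sales.score | sales.rank
90 | 8
After ORDER BY (1 rows):
sales.score | sales.rank
90 | 8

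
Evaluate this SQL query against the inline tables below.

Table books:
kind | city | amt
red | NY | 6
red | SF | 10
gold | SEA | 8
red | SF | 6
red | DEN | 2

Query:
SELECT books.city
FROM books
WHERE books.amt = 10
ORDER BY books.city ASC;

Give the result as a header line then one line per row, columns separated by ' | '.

== RESULT ==
books.city
SF

Derivation:
After WHERE (1 rows):
books.kind | books.city | books.amt
red | SF | 10
After SELECT (1 rows):
books.city
SF
After ORDER BY (1 rows):
books.city
SF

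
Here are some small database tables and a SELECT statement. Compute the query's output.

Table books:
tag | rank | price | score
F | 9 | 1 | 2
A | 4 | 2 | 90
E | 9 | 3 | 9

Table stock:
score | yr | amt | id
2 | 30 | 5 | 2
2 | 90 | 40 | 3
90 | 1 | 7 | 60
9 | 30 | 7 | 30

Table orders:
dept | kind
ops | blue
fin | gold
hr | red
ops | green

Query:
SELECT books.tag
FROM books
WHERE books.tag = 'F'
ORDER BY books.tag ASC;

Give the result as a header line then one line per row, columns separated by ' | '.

== RESULT ==
books.tag
F

Derivation:
After WHERE (1 rows):
books.tag | books.rank | books.price | books.score
F | 9 | 1 | 2
After SELECT (1 rows):
books.tag
F
After ORDER BY (1 rows):
books.tag
F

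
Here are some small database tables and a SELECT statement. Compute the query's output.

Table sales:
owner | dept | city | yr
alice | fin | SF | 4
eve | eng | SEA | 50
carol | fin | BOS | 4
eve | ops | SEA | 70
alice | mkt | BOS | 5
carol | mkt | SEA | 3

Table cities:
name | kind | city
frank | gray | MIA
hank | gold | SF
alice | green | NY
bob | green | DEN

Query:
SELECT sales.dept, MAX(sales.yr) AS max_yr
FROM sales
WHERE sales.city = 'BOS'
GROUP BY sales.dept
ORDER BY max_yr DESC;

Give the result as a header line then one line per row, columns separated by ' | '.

== RESULT ==
sales.dept | max_yr
mkt | 5
fin | 4

Derivation:
After WHERE (2 rows):
sales.owner | sales.dept | sales.city | sales.yr
carol | fin | BOS | 4
alice | mkt | BOS | 5
After GROUP BY (2 rows):
sales.dept | max_yr
fin | 4
mkt | 5
After ORDER BY (2 rows):
sales.dept | max_yr
mkt | 5
fin | 4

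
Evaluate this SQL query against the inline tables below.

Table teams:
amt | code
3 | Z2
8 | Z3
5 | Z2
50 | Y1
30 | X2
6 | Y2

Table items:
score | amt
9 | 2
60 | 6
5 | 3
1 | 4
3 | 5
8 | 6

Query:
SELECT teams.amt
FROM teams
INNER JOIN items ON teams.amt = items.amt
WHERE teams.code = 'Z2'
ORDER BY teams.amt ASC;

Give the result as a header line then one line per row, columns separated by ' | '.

After JOIN items (4 rows):
teams.amt | teams.code | items.score | items.amt
3 | Z2 | 5 | 3
5 | Z2 | 3 | 5
6 | Y2 | 60 | 6
6 | Y2 | 8 | 6
After WHERE (2 rows):
teams.amt | teams.code | items.score | items.amt
3 | Z2 | 5 | 3
5 | Z2 | 3 | 5
After SELECT (2 rows):
teams.amt
3
5
After ORDER BY (2 rows):
teams.amt
3
5

== RESULT ==
teams.amt
3
5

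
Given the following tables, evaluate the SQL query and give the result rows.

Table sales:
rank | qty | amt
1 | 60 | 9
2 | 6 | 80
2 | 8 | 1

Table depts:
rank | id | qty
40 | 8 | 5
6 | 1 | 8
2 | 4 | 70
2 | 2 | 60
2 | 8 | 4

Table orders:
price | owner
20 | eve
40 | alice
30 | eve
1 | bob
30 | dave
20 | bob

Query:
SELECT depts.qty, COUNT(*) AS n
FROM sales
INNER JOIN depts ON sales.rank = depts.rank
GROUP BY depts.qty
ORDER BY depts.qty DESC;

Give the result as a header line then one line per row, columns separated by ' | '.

After JOIN depts (6 rows):
sales.rank | sales.qty | sales.amt | depts.rank | depts.id | depts.qty
2 | 6 | 80 | 2 | 4 | 70
2 | 6 | 80 | 2 | 2 | 60
2 | 6 | 80 | 2 | 8 | 4
2 | 8 | 1 | 2 | 4 | 70
2 | 8 | 1 | 2 | 2 | 60
2 | 8 | 1 | 2 | 8 | 4
After GROUP BY (3 rows):
depts.qty | n
70 | 2
60 | 2
4 | 2
After ORDER BY (3 rows):
depts.qty | n
70 | 2
60 | 2
4 | 2

== RESULT ==
depts.qty | n
70 | 2
60 | 2
4 | 2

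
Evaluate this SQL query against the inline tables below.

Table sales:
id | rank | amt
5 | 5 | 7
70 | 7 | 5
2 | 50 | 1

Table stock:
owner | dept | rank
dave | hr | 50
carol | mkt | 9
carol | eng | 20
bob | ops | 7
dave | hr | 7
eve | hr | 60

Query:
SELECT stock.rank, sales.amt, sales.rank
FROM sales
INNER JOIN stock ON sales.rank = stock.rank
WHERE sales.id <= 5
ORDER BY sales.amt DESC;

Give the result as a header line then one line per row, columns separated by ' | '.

After JOIN stock (3 rows):
sales.id | sales.rank | sales.amt | stock.owner | stock.dept | stock.rank
70 | 7 | 5 | bob | ops | 7
70 | 7 | 5 | dave | hr | 7
2 | 50 | 1 | dave | hr | 50
After WHERE (1 rows):
sales.id | sales.rank | sales.amt | stock.owner | stock.dept | stock.rank
2 | 50 | 1 | dave | hr | 50
After SELECT (1 rows):
stock.rank | sales.amt | sales.rank
50 | 1 | 50
After ORDER BY (1 rows):
stock.rank | sales.amt | sales.rank
50 | 1 | 50

== RESULT ==
stock.rank | sales.amt | sales.rank
50 | 1 | 50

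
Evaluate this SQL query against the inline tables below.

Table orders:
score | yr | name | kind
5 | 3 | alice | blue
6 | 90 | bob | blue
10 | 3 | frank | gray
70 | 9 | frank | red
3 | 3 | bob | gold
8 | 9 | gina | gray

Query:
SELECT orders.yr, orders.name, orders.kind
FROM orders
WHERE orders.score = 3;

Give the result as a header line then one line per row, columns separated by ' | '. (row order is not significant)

== RESULT ==
orders.yr | orders.name | orders.kind
3 | bob | gold

Derivation:
After WHERE (1 rows):
orders.score | orders.yr | orders.name | orders.kind
3 | 3 | bob | gold
After SELECT (1 rows):
orders.yr | orders.name | orders.kind
3 | bob | gold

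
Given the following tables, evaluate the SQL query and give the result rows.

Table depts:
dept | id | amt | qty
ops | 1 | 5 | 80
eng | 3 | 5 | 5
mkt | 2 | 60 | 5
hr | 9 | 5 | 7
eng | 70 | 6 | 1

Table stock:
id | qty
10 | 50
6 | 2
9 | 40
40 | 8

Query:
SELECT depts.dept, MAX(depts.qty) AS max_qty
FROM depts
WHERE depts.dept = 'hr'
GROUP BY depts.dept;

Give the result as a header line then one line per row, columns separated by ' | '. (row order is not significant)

== RESULT ==
depts.dept | max_qty
hr | 7

Derivation:
After WHERE (1 rows):
depts.dept | depts.id | depts.amt | depts.qty
hr | 9 | 5 | 7
After GROUP BY (1 rows):
depts.dept | max_qty
hr | 7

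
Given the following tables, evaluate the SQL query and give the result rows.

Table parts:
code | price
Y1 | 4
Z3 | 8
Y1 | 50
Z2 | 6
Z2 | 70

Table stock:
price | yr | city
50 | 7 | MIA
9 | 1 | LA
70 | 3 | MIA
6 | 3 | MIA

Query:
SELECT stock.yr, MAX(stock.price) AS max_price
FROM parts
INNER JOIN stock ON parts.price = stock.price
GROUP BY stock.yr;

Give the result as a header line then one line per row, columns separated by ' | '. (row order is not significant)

== RESULT ==
stock.yr | max_price
7 | 50
3 | 70

Derivation:
After JOIN stock (3 rows):
parts.code | parts.price | stock.price | stock.yr | stock.city
Y1 | 50 | 50 | 7 | MIA
Z2 | 6 | 6 | 3 | MIA
Z2 | 70 | 70 | 3 | MIA
After GROUP BY (2 rows):
stock.yr | max_price
7 | 50
3 | 70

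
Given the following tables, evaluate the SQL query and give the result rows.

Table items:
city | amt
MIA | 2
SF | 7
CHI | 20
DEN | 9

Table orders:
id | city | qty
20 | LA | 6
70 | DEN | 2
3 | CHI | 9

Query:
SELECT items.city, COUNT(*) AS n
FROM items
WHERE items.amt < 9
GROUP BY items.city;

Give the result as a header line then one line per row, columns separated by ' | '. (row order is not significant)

After WHERE (2 rows):
items.city | items.amt
MIA | 2
SF | 7
After GROUP BY (2 rows):
items.city | n
MIA | 1
SF | 1

== RESULT ==
items.city | n
MIA | 1
SF | 1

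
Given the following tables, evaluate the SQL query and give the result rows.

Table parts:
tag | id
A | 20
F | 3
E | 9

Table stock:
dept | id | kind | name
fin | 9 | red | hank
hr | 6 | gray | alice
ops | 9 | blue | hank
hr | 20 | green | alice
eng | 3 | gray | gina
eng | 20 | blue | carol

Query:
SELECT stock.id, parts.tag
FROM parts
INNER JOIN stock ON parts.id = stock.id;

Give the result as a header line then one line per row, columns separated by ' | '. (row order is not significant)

== RESULT ==
stock.id | parts.tag
20 | A
20 | A
3 | F
9 | E
9 | E

Derivation:
After JOIN stock (5 rows):
parts.tag | parts.id | stock.dept | stock.id | stock.kind | stock.name
A | 20 | hr | 20 | green | alice
A | 20 | eng | 20 | blue | carol
F | 3 | eng | 3 | gray | gina
E | 9 | fin | 9 | red | hank
E | 9 | ops | 9 | blue | hank
After SELECT (5 rows):
stock.id | parts.tag
20 | A
20 | A
3 | F
9 | E
9 | E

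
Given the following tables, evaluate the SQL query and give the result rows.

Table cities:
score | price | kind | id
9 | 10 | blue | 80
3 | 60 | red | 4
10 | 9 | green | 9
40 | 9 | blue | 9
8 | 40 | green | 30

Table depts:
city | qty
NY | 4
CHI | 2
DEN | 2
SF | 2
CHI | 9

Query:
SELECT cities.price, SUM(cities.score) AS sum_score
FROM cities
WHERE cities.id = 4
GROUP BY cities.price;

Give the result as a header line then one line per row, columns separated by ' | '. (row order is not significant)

== RESULT ==
cities.price | sum_score
60 | 3

Derivation:
After WHERE (1 rows):
cities.score | cities.price | cities.kind | cities.id
3 | 60 | red | 4
After GROUP BY (1 rows):
cities.price | sum_score
60 | 3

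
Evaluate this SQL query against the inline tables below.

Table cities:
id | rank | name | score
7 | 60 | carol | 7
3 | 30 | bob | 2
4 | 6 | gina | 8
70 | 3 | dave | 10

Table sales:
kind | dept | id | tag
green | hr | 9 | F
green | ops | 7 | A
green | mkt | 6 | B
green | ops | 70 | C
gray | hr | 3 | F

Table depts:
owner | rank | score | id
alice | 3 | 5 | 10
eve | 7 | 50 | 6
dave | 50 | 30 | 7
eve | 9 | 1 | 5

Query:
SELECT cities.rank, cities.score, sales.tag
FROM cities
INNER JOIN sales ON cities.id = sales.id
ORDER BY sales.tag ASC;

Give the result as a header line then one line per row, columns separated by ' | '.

After JOIN sales (3 rows):
cities.id | cities.rank | cities.name | cities.score | sales.kind | sales.dept | sales.id | sales.tag
7 | 60 | carol | 7 | green | ops | 7 | A
3 | 30 | bob | 2 | gray | hr | 3 | F
70 | 3 | dave | 10 | green | ops | 70 | C
After SELECT (3 rows):
cities.rank | cities.score | sales.tag
60 | 7 | A
30 | 2 | F
3 | 10 | C
After ORDER BY (3 rows):
cities.rank | cities.score | sales.tag
60 | 7 | A
3 | 10 | C
30 | 2 | F

== RESULT ==
cities.rank | cities.score | sales.tag
60 | 7 | A
3 | 10 | C
30 | 2 | F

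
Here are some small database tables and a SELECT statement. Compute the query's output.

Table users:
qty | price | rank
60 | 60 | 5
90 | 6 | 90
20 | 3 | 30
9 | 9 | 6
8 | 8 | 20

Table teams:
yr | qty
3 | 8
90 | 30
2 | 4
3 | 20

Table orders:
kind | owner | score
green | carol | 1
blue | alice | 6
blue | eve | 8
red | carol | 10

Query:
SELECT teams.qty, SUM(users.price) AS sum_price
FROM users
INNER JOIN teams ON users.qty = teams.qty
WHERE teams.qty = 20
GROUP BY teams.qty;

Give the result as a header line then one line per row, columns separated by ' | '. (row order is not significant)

After JOIN teams (2 rows):
users.qty | users.price | users.rank | teams.yr | teams.qty
20 | 3 | 30 | 3 | 20
8 | 8 | 20 | 3 | 8
After WHERE (1 rows):
users.qty | users.price | users.rank | teams.yr | teams.qty
20 | 3 | 30 | 3 | 20
After GROUP BY (1 rows):
teams.qty | sum_price
20 | 3

== RESULT ==
teams.qty | sum_price
20 | 3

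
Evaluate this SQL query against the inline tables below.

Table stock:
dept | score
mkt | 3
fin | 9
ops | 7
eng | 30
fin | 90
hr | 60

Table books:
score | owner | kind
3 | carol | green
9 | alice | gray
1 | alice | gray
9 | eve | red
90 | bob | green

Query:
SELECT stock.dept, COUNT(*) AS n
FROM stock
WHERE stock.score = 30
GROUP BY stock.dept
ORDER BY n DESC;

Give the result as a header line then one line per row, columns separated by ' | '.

== RESULT ==
stock.dept | n
eng | 1

Derivation:
After WHERE (1 rows):
stock.dept | stock.score
eng | 30
After GROUP BY (1 rows):
stock.dept | n
eng | 1
After ORDER BY (1 rows):
stock.dept | n
eng | 1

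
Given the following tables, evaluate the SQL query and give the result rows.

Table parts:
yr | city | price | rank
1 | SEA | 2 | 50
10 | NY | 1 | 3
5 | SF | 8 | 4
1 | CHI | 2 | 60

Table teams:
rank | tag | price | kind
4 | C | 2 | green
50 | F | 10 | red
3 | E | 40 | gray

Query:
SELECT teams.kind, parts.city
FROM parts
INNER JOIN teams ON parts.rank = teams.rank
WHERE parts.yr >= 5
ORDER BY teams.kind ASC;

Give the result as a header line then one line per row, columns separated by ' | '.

After JOIN teams (3 rows):
parts.yr | parts.city | parts.price | parts.rank | teams.rank | teams.tag | teams.price | teams.kind
1 | SEA | 2 | 50 | 50 | F | 10 | red
10 | NY | 1 | 3 | 3 | E | 40 | gray
5 | SF | 8 | 4 | 4 | C | 2 | green
After WHERE (2 rows):
parts.yr | parts.city | parts.price | parts.rank | teams.rank | teams.tag | teams.price | teams.kind
10 | NY | 1 | 3 | 3 | E | 40 | gray
5 | SF | 8 | 4 | 4 | C | 2 | green
After SELECT (2 rows):
teams.kind | parts.city
gray | NY
green | SF
After ORDER BY (2 rows):
teams.kind | parts.city
gray | NY
green | SF

== RESULT ==
teams.kind | parts.city
gray | NY
green | SF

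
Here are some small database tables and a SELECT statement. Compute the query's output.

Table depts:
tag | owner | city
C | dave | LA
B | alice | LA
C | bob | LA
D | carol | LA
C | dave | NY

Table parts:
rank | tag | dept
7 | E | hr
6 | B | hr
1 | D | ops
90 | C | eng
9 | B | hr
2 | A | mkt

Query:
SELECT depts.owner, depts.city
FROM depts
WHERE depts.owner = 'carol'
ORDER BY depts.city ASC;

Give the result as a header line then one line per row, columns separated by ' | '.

After WHERE (1 rows):
depts.tag | depts.owner | depts.city
D | carol | LA
After SELECT (1 rows):
depts.owner | depts.city
carol | LA
After ORDER BY (1 rows):
depts.owner | depts.city
carol | LA

== RESULT ==
depts.owner | depts.city
carol | LA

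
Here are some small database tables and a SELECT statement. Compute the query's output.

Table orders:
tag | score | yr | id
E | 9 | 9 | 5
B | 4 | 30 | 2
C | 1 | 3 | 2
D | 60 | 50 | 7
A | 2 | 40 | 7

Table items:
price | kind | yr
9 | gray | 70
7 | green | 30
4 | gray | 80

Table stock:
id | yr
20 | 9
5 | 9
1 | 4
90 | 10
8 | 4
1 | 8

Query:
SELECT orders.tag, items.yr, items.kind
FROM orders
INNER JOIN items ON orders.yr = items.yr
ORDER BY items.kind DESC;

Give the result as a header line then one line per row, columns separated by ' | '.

After JOIN items (1 rows):
orders.tag | orders.score | orders.yr | orders.id | items.price | items.kind | items.yr
B | 4 | 30 | 2 | 7 | green | 30
After SELECT (1 rows):
orders.tag | items.yr | items.kind
B | 30 | green
After ORDER BY (1 rows):
orders.tag | items.yr | items.kind
B | 30 | green

== RESULT ==
orders.tag | items.yr | items.kind
B | 30 | green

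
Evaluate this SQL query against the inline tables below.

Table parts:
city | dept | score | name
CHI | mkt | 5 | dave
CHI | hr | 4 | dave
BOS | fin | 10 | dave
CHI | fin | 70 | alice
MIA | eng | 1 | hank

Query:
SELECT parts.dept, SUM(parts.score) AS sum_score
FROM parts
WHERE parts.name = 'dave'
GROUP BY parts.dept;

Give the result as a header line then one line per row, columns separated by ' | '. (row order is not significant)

== RESULT ==
parts.dept | sum_score
mkt | 5
hr | 4
fin | 10

Derivation:
After WHERE (3 rows):
parts.city | parts.dept | parts.score | parts.name
CHI | mkt | 5 | dave
CHI | hr | 4 | dave
BOS | fin | 10 | dave
After GROUP BY (3 rows):
parts.dept | sum_score
mkt | 5
hr | 4
fin | 10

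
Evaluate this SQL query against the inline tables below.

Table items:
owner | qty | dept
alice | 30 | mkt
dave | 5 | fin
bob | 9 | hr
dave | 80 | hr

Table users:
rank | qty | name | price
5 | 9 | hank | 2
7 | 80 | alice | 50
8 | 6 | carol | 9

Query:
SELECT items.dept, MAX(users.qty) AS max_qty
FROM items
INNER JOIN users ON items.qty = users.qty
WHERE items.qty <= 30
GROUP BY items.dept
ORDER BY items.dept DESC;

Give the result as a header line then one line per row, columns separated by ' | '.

After JOIN users (2 rows):
items.owner | items.qty | items.dept | users.rank | users.qty | users.name | users.price
bob | 9 | hr | 5 | 9 | hank | 2
dave | 80 | hr | 7 | 80 | alice | 50
After WHERE (1 rows):
items.owner | items.qty | items.dept | users.rank | users.qty | users.name | users.price
bob | 9 | hr | 5 | 9 | hank | 2
After GROUP BY (1 rows):
items.dept | max_qty
hr | 9
After ORDER BY (1 rows):
items.dept | max_qty
hr | 9

== RESULT ==
items.dept | max_qty
hr | 9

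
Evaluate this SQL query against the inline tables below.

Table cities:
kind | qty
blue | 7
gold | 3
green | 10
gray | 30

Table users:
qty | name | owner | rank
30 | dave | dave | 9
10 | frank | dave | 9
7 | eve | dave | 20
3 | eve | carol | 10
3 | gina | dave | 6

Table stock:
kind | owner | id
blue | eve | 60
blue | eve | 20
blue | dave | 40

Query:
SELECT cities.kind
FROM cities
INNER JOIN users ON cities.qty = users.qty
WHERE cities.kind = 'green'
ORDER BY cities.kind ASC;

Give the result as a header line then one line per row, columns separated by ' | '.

After JOIN users (5 rows):
cities.kind | cities.qty | users.qty | users.name | users.owner | users.rank
blue | 7 | 7 | eve | dave | 20
gold | 3 | 3 | eve | carol | 10
gold | 3 | 3 | gina | dave | 6
green | 10 | 10 | frank | dave | 9
gray | 30 | 30 | dave | dave | 9
After WHERE (1 rows):
cities.kind | cities.qty | users.qty | users.name | users.owner | users.rank
green | 10 | 10 | frank | dave | 9
After SELECT (1 rows):
cities.kind
green
After ORDER BY (1 rows):
cities.kind
green

== RESULT ==
cities.kind
green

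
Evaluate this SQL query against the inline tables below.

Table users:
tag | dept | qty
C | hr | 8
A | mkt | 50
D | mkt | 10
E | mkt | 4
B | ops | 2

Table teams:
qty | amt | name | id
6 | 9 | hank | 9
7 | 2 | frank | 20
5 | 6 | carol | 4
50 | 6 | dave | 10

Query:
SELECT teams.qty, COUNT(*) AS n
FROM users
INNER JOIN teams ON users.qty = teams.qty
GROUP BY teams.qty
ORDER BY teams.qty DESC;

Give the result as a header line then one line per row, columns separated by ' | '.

After JOIN teams (1 rows):
users.tag | users.dept | users.qty | teams.qty | teams.amt | teams.name | teams.id
A | mkt | 50 | 50 | 6 | dave | 10
After GROUP BY (1 rows):
teams.qty | n
50 | 1
After ORDER BY (1 rows):
teams.qty | n
50 | 1

== RESULT ==
teams.qty | n
50 | 1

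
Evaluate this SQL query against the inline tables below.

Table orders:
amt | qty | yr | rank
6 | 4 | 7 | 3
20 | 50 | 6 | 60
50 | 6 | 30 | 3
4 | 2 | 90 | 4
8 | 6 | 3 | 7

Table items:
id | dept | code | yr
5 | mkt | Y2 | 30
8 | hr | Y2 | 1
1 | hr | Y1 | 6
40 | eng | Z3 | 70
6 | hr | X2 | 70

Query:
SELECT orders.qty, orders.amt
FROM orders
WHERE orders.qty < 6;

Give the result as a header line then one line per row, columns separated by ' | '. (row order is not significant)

After WHERE (2 rows):
orders.amt | orders.qty | orders.yr | orders.rank
6 | 4 | 7 | 3
4 | 2 | 90 | 4
After SELECT (2 rows):
orders.qty | orders.amt
4 | 6
2 | 4

== RESULT ==
orders.qty | orders.amt
4 | 6
2 | 4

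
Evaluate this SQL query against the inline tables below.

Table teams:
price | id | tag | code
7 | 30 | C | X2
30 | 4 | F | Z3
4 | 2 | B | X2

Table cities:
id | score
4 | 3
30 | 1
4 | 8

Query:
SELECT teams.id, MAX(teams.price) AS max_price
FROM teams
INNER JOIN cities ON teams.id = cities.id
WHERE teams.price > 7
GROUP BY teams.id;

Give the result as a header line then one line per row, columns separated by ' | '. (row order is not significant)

== RESULT ==
teams.id | max_price
4 | 30

Derivation:
After JOIN cities (3 rows):
teams.price | teams.id | teams.tag | teams.code | cities.id | cities.score
7 | 30 | C | X2 | 30 | 1
30 | 4 | F | Z3 | 4 | 3
30 | 4 | F | Z3 | 4 | 8
After WHERE (2 rows):
teams.price | teams.id | teams.tag | teams.code | cities.id | cities.score
30 | 4 | F | Z3 | 4 | 3
30 | 4 | F | Z3 | 4 | 8
After GROUP BY (1 rows):
teams.id | max_price
4 | 30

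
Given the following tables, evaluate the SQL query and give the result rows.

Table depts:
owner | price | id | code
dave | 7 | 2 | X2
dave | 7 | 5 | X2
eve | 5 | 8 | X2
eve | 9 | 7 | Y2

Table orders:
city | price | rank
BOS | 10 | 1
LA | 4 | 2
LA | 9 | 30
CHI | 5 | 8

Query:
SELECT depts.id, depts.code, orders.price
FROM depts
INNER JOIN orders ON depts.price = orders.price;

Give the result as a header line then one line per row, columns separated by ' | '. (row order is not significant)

After JOIN orders (2 rows):
depts.owner | depts.price | depts.id | depts.code | orders.city | orders.price | orders.rank
eve | 5 | 8 | X2 | CHI | 5 | 8
eve | 9 | 7 | Y2 | LA | 9 | 30
After SELECT (2 rows):
depts.id | depts.code | orders.price
8 | X2 | 5
7 | Y2 | 9

== RESULT ==
depts.id | depts.code | orders.price
8 | X2 | 5
7 | Y2 | 9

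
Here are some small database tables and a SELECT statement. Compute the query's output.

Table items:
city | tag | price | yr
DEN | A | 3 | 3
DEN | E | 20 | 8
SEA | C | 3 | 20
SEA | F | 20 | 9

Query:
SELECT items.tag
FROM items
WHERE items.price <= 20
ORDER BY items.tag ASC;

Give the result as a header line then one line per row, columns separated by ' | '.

== RESULT ==
items.tag
A
C
E
F

Derivation:
After WHERE (4 rows):
items.city | items.tag | items.price | items.yr
DEN | A | 3 | 3
DEN | E | 20 | 8
SEA | C | 3 | 20
SEA | F | 20 | 9
After SELECT (4 rows):
items.tag
A
E
C
F
After ORDER BY (4 rows):
items.tag
A
C
E
F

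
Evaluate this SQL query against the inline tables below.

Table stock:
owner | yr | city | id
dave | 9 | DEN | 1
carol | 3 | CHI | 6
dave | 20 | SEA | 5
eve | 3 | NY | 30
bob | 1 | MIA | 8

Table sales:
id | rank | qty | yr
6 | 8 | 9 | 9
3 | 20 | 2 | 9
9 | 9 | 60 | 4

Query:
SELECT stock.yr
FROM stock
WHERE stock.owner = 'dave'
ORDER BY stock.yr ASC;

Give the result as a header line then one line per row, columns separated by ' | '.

After WHERE (2 rows):
stock.owner | stock.yr | stock.city | stock.id
dave | 9 | DEN | 1
dave | 20 | SEA | 5
After SELECT (2 rows):
stock.yr
9
20
After ORDER BY (2 rows):
stock.yr
9
20

== RESULT ==
stock.yr
9
20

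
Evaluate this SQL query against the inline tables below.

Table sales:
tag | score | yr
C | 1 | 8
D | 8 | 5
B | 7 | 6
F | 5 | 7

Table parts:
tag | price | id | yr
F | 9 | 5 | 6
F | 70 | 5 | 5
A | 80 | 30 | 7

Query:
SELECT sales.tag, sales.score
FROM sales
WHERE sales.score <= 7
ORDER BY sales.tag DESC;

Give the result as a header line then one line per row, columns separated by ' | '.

== RESULT ==
sales.tag | sales.score
F | 5
C | 1
B | 7

Derivation:
After WHERE (3 rows):
sales.tag | sales.score | sales.yr
C | 1 | 8
B | 7 | 6
F | 5 | 7
After SELECT (3 rows):
sales.tag | sales.score
C | 1
B | 7
F | 5
After ORDER BY (3 rows):
sales.tag | sales.score
F | 5
C | 1
B | 7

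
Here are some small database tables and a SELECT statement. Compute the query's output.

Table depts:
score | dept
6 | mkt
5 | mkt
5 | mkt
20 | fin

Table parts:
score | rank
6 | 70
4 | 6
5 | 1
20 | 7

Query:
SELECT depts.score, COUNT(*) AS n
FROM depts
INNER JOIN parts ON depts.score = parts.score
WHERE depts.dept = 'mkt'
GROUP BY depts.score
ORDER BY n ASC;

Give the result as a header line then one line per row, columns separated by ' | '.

== RESULT ==
depts.score | n
6 | 1
5 | 2

Derivation:
After JOIN parts (4 rows):
depts.score | depts.dept | parts.score | parts.rank
6 | mkt | 6 | 70
5 | mkt | 5 | 1
5 | mkt | 5 | 1
20 | fin | 20 | 7
After WHERE (3 rows):
depts.score | depts.dept | parts.score | parts.rank
6 | mkt | 6 | 70
5 | mkt | 5 | 1
5 | mkt | 5 | 1
After GROUP BY (2 rows):
depts.score | n
6 | 1
5 | 2
After ORDER BY (2 rows):
depts.score | n
6 | 1
5 | 2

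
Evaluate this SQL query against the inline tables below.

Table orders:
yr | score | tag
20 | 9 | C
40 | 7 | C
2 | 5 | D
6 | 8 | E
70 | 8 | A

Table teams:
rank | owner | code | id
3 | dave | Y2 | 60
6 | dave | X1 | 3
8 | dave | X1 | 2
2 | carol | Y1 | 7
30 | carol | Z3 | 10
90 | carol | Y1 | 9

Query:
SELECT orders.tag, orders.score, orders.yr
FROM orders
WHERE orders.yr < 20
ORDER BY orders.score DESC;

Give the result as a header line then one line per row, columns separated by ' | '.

== RESULT ==
orders.tag | orders.score | orders.yr
E | 8 | 6
D | 5 | 2

Derivation:
After WHERE (2 rows):
orders.yr | orders.score | orders.tag
2 | 5 | D
6 | 8 | E
After SELECT (2 rows):
orders.tag | orders.score | orders.yr
D | 5 | 2
E | 8 | 6
After ORDER BY (2 rows):
orders.tag | orders.score | orders.yr
E | 8 | 6
D | 5 | 2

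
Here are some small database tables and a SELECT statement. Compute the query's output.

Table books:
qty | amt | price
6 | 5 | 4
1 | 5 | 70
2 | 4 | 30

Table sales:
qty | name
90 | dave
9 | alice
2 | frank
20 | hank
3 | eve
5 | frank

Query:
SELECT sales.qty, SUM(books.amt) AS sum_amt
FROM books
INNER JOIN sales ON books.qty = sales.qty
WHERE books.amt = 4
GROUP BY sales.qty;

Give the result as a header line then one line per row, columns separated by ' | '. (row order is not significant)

After JOIN sales (1 rows):
books.qty | books.amt | books.price | sales.qty | sales.name
2 | 4 | 30 | 2 | frank
After WHERE (1 rows):
books.qty | books.amt | books.price | sales.qty | sales.name
2 | 4 | 30 | 2 | frank
After GROUP BY (1 rows):
sales.qty | sum_amt
2 | 4

== RESULT ==
sales.qty | sum_amt
2 | 4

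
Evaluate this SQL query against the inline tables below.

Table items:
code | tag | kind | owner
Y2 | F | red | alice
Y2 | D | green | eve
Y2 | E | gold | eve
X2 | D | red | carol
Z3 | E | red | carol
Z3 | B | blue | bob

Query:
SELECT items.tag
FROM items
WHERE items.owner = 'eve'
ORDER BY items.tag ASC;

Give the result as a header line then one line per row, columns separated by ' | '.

After WHERE (2 rows):
items.code | items.tag | items.kind | items.owner
Y2 | D | green | eve
Y2 | E | gold | eve
After SELECT (2 rows):
items.tag
D
E
After ORDER BY (2 rows):
items.tag
D
E

== RESULT ==
items.tag
D
E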